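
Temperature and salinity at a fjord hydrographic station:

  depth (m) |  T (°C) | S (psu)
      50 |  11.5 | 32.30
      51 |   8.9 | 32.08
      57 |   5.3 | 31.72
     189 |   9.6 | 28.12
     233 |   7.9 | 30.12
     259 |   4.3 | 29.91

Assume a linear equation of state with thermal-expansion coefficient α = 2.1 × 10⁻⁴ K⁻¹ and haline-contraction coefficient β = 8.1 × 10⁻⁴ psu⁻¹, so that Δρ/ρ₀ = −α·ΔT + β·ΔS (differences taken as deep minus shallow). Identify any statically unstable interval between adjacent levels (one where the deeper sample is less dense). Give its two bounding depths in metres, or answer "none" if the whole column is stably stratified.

Evaluate Δρ/ρ₀ = −αΔT + βΔS across each adjacent pair:
  50–51 m: −αΔT+βΔS = −(2.1 × 10⁻⁴)(-2.6)+(8.1 × 10⁻⁴)(-0.22) = 3.7 × 10⁻⁴ → stable
  51–57 m: −αΔT+βΔS = −(2.1 × 10⁻⁴)(-3.6)+(8.1 × 10⁻⁴)(-0.36) = 4.6 × 10⁻⁴ → stable
  57–189 m: −αΔT+βΔS = −(2.1 × 10⁻⁴)(+4.3)+(8.1 × 10⁻⁴)(-3.60) = -3.8 × 10⁻³ → UNSTABLE
  189–233 m: −αΔT+βΔS = −(2.1 × 10⁻⁴)(-1.7)+(8.1 × 10⁻⁴)(+2.00) = 2.0 × 10⁻³ → stable
  233–259 m: −αΔT+βΔS = −(2.1 × 10⁻⁴)(-3.6)+(8.1 × 10⁻⁴)(-0.21) = 5.9 × 10⁻⁴ → stable
The 57–189 m interval has Δρ < 0: lighter water underlies denser water.

57–189 m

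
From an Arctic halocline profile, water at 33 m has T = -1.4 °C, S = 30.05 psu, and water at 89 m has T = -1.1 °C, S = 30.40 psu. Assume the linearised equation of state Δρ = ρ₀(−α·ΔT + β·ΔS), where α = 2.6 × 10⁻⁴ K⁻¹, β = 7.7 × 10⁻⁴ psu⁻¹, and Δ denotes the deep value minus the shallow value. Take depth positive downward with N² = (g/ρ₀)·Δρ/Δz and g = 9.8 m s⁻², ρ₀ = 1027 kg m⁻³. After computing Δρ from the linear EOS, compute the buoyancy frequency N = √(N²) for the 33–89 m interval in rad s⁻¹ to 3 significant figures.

ΔT = +0.3 K, ΔS = +0.35 psu (deep − shallow).
Δρ/ρ₀ = −αΔT + βΔS = -7.80 × 10⁻⁵ + 2.695 × 10⁻⁴ = 1.915 × 10⁻⁴, so Δρ ≈ 0.1967 kg m⁻³.
N² = (g/ρ₀)·Δρ/Δz = g·(Δρ/ρ₀)/Δz = 9.8 × 1.915 × 10⁻⁴ / 56 = 3.3513 × 10⁻⁵ s⁻².
N = √(3.3513 × 10⁻⁵) = 5.7890 × 10⁻³ rad s⁻¹ ≈ 5.79 × 10⁻³ rad s⁻¹.

5.79 × 10⁻³ rad s⁻¹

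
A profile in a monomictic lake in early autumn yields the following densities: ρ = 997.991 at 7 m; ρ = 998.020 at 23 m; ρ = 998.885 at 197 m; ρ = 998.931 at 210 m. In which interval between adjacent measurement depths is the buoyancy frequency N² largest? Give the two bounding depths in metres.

23–197 m

Compute the density gradient over each adjacent pair:
  7–23 m: Δρ/Δz = 0.029/16 = 1.8 × 10⁻³ kg m⁻⁴
  23–197 m: Δρ/Δz = 0.865/174 = 5.0 × 10⁻³ kg m⁻⁴
  197–210 m: Δρ/Δz = 0.046/13 = 3.5 × 10⁻³ kg m⁻⁴
The largest gradient is in the 23–197 m interval — the pycnocline.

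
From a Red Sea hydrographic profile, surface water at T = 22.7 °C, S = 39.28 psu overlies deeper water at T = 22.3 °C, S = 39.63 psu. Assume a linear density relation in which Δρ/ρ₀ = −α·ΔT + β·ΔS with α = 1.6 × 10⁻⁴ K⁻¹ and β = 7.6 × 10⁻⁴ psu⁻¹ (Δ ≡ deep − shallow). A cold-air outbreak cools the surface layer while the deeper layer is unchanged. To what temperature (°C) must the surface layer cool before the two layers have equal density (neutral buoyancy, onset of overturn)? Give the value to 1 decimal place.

20.6 °C

Neutral buoyancy requires Δρ = 0, i.e. −α(T_deep − T_surf′) + β(S_deep − S_surf) = 0.
T_surf′ = T_deep − (β/α)·ΔS = 22.3 − (7.6 × 10⁻⁴/1.6 × 10⁻⁴)·(+0.35) = 20.637 °C.
Cooling required: 22.7 − (20.637) = 2.063 °C.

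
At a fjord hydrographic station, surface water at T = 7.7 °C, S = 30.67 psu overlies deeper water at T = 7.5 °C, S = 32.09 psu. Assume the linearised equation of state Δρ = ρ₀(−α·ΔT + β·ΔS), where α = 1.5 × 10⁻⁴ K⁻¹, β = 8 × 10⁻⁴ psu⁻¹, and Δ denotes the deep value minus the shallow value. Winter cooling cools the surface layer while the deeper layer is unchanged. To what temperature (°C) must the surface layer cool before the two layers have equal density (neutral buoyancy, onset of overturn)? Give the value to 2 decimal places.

-0.07 °C

Neutral buoyancy requires Δρ = 0, i.e. −α(T_deep − T_surf′) + β(S_deep − S_surf) = 0.
T_surf′ = T_deep − (β/α)·ΔS = 7.5 − (8 × 10⁻⁴/1.5 × 10⁻⁴)·(+1.42) = -0.0733 °C.
Cooling required: 7.7 − (-0.0733) = 7.7733 °C.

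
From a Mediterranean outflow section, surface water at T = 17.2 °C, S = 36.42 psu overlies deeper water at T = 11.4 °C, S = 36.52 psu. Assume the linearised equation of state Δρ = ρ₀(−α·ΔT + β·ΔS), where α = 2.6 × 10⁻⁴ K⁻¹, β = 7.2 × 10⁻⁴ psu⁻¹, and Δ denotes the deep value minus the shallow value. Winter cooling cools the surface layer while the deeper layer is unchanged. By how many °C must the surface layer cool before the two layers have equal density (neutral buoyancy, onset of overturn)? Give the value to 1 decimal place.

6.1 °C

Neutral buoyancy requires Δρ = 0, i.e. −α(T_deep − T_surf′) + β(S_deep − S_surf) = 0.
T_surf′ = T_deep − (β/α)·ΔS = 11.4 − (7.2 × 10⁻⁴/2.6 × 10⁻⁴)·(+0.10) = 11.123 °C.
Cooling required: 17.2 − (11.123) = 6.077 °C.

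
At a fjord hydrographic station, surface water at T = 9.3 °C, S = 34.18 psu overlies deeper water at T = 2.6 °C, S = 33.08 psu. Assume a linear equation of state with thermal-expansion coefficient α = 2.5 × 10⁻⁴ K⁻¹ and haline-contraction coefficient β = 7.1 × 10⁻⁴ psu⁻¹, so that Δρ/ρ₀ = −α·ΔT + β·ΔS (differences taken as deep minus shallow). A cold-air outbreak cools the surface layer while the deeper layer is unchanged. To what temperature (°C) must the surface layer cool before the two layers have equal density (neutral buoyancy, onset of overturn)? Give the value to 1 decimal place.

5.7 °C

Neutral buoyancy requires Δρ = 0, i.e. −α(T_deep − T_surf′) + β(S_deep − S_surf) = 0.
T_surf′ = T_deep − (β/α)·ΔS = 2.6 − (7.1 × 10⁻⁴/2.5 × 10⁻⁴)·(-1.10) = 5.724 °C.
Cooling required: 9.3 − (5.724) = 3.576 °C.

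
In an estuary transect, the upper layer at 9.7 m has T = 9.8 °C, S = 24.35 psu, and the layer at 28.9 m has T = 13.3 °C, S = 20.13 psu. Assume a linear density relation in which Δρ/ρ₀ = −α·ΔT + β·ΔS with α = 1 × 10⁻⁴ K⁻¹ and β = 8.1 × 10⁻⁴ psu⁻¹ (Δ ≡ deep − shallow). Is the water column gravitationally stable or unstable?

unstable

ΔT = 13.3 − 9.8 = +3.5 K and ΔS = 20.13 − 24.35 = -4.22 psu (deep − shallow).
−αΔT = -3.50 × 10⁻⁴; βΔS = -3.4182 × 10⁻³; sum Δρ/ρ₀ = -3.7682 × 10⁻³.
Δρ/ρ₀ < 0, so Δρ < 0: deeper water is lighter → statically unstable; the column would overturn.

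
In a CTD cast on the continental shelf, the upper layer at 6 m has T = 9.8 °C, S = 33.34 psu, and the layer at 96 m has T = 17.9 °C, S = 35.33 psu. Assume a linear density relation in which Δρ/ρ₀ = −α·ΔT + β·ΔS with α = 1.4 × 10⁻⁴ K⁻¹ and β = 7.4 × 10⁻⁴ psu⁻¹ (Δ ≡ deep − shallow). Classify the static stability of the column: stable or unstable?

stable

ΔT = 17.9 − 9.8 = +8.1 K and ΔS = 35.33 − 33.34 = +1.99 psu (deep − shallow).
−αΔT = -1.134 × 10⁻³; βΔS = 1.4726 × 10⁻³; sum Δρ/ρ₀ = 3.386 × 10⁻⁴.
Δρ/ρ₀ > 0, so Δρ > 0: deeper water is denser → statically stable.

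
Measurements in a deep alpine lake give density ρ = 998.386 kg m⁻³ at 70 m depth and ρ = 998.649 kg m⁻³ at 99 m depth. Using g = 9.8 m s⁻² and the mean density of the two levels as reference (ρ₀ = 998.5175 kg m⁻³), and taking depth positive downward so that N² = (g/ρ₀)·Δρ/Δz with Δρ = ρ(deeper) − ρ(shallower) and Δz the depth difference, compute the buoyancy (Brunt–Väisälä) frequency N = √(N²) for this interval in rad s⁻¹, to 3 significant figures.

Δρ = 998.649 − 998.386 = 0.263 kg m⁻³ over Δz = 99 − 70 = 29 m.
N² = (9.8/998.5175) × (0.263/29) = 8.9008 × 10⁻⁵ s⁻².
N = √(8.9008 × 10⁻⁵) = 9.4344 × 10⁻³ rad s⁻¹ ≈ 9.43 × 10⁻³ rad s⁻¹.

9.43 × 10⁻³ rad s⁻¹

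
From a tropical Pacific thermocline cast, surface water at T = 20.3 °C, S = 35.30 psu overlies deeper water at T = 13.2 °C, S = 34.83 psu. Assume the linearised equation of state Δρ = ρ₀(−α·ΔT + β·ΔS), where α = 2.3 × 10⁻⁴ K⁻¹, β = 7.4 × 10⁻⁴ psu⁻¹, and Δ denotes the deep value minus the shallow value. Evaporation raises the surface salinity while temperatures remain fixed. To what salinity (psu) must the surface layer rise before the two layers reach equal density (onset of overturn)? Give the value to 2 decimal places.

Neutral buoyancy requires −α(T_deep − T_surf) + β(S_deep − S_surf′) = 0.
S_surf′ = S_deep − (α/β)·ΔT = 34.83 − (2.3 × 10⁻⁴/7.4 × 10⁻⁴)·(-7.1) = 37.0368 psu.
Increase required: 37.0368 − 35.30 = 1.7368 psu.

37.04 psu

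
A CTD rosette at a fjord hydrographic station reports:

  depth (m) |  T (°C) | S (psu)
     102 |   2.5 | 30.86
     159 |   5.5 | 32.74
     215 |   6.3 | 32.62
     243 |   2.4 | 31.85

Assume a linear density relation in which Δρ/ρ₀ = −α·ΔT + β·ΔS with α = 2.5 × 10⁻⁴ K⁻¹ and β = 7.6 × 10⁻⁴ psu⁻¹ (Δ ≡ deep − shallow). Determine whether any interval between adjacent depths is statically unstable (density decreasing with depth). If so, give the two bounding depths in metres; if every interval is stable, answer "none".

Evaluate Δρ/ρ₀ = −αΔT + βΔS across each adjacent pair:
  102–159 m: −αΔT+βΔS = −(2.5 × 10⁻⁴)(+3.0)+(7.6 × 10⁻⁴)(+1.88) = 6.8 × 10⁻⁴ → stable
  159–215 m: −αΔT+βΔS = −(2.5 × 10⁻⁴)(+0.8)+(7.6 × 10⁻⁴)(-0.12) = -2.9 × 10⁻⁴ → UNSTABLE
  215–243 m: −αΔT+βΔS = −(2.5 × 10⁻⁴)(-3.9)+(7.6 × 10⁻⁴)(-0.77) = 3.9 × 10⁻⁴ → stable
The 159–215 m interval has Δρ < 0: lighter water underlies denser water.

159–215 m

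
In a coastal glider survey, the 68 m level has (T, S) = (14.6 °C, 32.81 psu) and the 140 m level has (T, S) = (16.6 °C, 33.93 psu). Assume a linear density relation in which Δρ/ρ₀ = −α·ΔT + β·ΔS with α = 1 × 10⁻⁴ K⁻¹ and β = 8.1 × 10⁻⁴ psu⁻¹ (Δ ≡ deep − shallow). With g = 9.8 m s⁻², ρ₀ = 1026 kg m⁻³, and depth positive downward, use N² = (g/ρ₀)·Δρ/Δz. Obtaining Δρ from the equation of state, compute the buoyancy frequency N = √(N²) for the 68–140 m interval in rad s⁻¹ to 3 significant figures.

ΔT = +2.0 K, ΔS = +1.12 psu (deep − shallow).
Δρ/ρ₀ = −αΔT + βΔS = -2.00 × 10⁻⁴ + 9.072 × 10⁻⁴ = 7.072 × 10⁻⁴, so Δρ ≈ 0.7256 kg m⁻³.
N² = (g/ρ₀)·Δρ/Δz = g·(Δρ/ρ₀)/Δz = 9.8 × 7.072 × 10⁻⁴ / 72 = 9.6258 × 10⁻⁵ s⁻².
N = √(9.6258 × 10⁻⁵) = 9.8111 × 10⁻³ rad s⁻¹ ≈ 9.81 × 10⁻³ rad s⁻¹.

9.81 × 10⁻³ rad s⁻¹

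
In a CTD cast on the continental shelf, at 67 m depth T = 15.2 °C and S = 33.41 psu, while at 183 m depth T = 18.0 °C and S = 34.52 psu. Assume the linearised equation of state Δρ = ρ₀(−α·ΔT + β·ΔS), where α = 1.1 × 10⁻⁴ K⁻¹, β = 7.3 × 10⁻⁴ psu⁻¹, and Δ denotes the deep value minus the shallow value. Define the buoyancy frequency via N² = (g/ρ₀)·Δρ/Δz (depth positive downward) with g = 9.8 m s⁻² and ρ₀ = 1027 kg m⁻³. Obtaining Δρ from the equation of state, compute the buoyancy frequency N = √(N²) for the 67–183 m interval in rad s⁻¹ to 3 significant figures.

ΔT = +2.8 K, ΔS = +1.11 psu (deep − shallow).
Δρ/ρ₀ = −αΔT + βΔS = -3.08 × 10⁻⁴ + 8.103 × 10⁻⁴ = 5.023 × 10⁻⁴, so Δρ ≈ 0.5159 kg m⁻³.
N² = (g/ρ₀)·Δρ/Δz = g·(Δρ/ρ₀)/Δz = 9.8 × 5.023 × 10⁻⁴ / 116 = 4.2436 × 10⁻⁵ s⁻².
N = √(4.2436 × 10⁻⁵) = 6.5143 × 10⁻³ rad s⁻¹ ≈ 6.51 × 10⁻³ rad s⁻¹.

6.51 × 10⁻³ rad s⁻¹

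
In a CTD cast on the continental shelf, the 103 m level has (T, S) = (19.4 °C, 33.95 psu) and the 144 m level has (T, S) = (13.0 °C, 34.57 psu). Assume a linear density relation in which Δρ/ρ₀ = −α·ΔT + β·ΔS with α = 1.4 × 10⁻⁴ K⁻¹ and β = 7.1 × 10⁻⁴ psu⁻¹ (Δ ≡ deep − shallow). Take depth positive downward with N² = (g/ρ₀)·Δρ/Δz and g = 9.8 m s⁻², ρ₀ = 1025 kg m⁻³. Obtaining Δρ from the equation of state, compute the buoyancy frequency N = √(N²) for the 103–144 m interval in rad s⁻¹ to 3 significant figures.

ΔT = -6.4 K, ΔS = +0.62 psu (deep − shallow).
Δρ/ρ₀ = −αΔT + βΔS = 8.96 × 10⁻⁴ + 4.402 × 10⁻⁴ = 1.3362 × 10⁻³, so Δρ ≈ 1.370 kg m⁻³.
N² = (g/ρ₀)·Δρ/Δz = g·(Δρ/ρ₀)/Δz = 9.8 × 1.3362 × 10⁻³ / 41 = 3.1938 × 10⁻⁴ s⁻².
N = √(3.1938 × 10⁻⁴) = 0.017871 rad s⁻¹ ≈ 0.0179 rad s⁻¹.

0.0179 rad s⁻¹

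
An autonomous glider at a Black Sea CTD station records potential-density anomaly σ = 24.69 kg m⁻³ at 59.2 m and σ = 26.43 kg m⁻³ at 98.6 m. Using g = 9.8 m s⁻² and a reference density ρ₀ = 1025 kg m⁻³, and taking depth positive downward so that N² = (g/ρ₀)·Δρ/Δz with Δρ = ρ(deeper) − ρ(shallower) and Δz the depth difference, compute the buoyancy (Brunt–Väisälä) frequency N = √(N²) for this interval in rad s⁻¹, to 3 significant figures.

Δρ = 1026.43 − 1024.69 = 1.74 kg m⁻³ over Δz = 98.6 − 59.2 = 39.4 m.
N² = (9.8/1025) × (1.74/39.4) = 4.2224 × 10⁻⁴ s⁻².
N = √(4.2224 × 10⁻⁴) = 0.020548 rad s⁻¹ ≈ 0.0205 rad s⁻¹.

0.0205 rad s⁻¹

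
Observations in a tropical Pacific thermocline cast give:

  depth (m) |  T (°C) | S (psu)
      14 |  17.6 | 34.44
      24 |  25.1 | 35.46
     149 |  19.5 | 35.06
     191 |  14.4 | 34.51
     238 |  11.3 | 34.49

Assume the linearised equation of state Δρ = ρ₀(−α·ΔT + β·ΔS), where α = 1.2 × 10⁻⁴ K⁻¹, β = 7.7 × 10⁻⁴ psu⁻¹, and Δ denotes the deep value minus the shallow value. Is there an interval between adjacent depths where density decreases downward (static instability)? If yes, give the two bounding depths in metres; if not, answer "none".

Evaluate Δρ/ρ₀ = −αΔT + βΔS across each adjacent pair:
  14–24 m: −αΔT+βΔS = −(1.2 × 10⁻⁴)(+7.5)+(7.7 × 10⁻⁴)(+1.02) = -1.1 × 10⁻⁴ → UNSTABLE
  24–149 m: −αΔT+βΔS = −(1.2 × 10⁻⁴)(-5.6)+(7.7 × 10⁻⁴)(-0.40) = 3.6 × 10⁻⁴ → stable
  149–191 m: −αΔT+βΔS = −(1.2 × 10⁻⁴)(-5.1)+(7.7 × 10⁻⁴)(-0.55) = 1.9 × 10⁻⁴ → stable
  191–238 m: −αΔT+βΔS = −(1.2 × 10⁻⁴)(-3.1)+(7.7 × 10⁻⁴)(-0.02) = 3.6 × 10⁻⁴ → stable
The 14–24 m interval has Δρ < 0: lighter water underlies denser water.

14–24 m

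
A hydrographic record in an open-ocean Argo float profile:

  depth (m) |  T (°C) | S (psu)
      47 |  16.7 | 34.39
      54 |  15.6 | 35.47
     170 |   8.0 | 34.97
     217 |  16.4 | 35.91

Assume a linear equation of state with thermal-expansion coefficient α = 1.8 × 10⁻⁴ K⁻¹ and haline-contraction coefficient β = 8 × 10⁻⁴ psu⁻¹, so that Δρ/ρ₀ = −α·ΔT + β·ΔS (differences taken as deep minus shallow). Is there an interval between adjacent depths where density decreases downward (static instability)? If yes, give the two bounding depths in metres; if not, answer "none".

170–217 m

Evaluate Δρ/ρ₀ = −αΔT + βΔS across each adjacent pair:
  47–54 m: −αΔT+βΔS = −(1.8 × 10⁻⁴)(-1.1)+(8 × 10⁻⁴)(+1.08) = 1.1 × 10⁻³ → stable
  54–170 m: −αΔT+βΔS = −(1.8 × 10⁻⁴)(-7.6)+(8 × 10⁻⁴)(-0.50) = 9.7 × 10⁻⁴ → stable
  170–217 m: −αΔT+βΔS = −(1.8 × 10⁻⁴)(+8.4)+(8 × 10⁻⁴)(+0.94) = -7.6 × 10⁻⁴ → UNSTABLE
The 170–217 m interval has Δρ < 0: lighter water underlies denser water.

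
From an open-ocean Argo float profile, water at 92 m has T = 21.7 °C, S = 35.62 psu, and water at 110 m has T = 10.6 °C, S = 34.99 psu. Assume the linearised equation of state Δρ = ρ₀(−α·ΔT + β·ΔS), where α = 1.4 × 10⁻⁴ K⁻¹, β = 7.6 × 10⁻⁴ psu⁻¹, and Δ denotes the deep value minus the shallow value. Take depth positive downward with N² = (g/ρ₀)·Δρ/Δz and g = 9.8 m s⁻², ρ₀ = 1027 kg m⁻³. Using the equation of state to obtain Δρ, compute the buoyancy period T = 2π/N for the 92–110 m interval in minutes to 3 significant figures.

ΔT = -11.1 K, ΔS = -0.63 psu (deep − shallow).
Δρ/ρ₀ = −αΔT + βΔS = 1.554 × 10⁻³ − 4.788 × 10⁻⁴ = 1.0752 × 10⁻³, so Δρ ≈ 1.104 kg m⁻³.
N² = (g/ρ₀)·Δρ/Δz = g·(Δρ/ρ₀)/Δz = 9.8 × 1.0752 × 10⁻³ / 18 = 5.8539 × 10⁻⁴ s⁻².
N = √(5.8539 × 10⁻⁴) = 0.024195 rad s⁻¹ → T = 2π/N = 259.69 s = 4.3282 min ≈ 4.33 min.

4.33 min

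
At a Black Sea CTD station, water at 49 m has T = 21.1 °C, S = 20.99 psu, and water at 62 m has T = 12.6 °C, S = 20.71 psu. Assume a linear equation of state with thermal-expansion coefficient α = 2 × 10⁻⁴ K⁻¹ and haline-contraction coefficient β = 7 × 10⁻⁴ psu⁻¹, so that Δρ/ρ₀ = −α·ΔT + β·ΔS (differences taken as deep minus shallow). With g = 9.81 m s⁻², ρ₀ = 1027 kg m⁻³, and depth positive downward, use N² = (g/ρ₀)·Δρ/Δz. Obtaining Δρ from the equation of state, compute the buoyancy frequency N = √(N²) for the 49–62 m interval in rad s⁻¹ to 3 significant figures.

ΔT = -8.5 K, ΔS = -0.28 psu (deep − shallow).
Δρ/ρ₀ = −αΔT + βΔS = 1.70 × 10⁻³ − 1.96 × 10⁻⁴ = 1.504 × 10⁻³, so Δρ ≈ 1.545 kg m⁻³.
N² = (g/ρ₀)·Δρ/Δz = g·(Δρ/ρ₀)/Δz = 9.81 × 1.504 × 10⁻³ / 13 = 1.1349 × 10⁻³ s⁻².
N = √(1.1349 × 10⁻³) = 0.033688 rad s⁻¹ ≈ 0.0337 rad s⁻¹.

0.0337 rad s⁻¹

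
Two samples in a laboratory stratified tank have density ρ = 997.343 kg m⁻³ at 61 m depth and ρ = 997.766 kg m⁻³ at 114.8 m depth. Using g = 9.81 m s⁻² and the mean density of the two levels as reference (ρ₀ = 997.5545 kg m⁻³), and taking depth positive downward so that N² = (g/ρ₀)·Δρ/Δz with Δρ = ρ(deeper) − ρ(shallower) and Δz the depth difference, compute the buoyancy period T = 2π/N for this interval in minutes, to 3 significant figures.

11.9 min

Δρ = 997.766 − 997.343 = 0.423 kg m⁻³ over Δz = 114.8 − 61 = 53.8 m.
N² = (9.81/997.5545) × (0.423/53.8) = 7.7320 × 10⁻⁵ s⁻².
N = √(7.7320 × 10⁻⁵) = 8.7932 × 10⁻³ rad s⁻¹, so T = 2π/N = 714.55 s = 11.909 min ≈ 11.9 min.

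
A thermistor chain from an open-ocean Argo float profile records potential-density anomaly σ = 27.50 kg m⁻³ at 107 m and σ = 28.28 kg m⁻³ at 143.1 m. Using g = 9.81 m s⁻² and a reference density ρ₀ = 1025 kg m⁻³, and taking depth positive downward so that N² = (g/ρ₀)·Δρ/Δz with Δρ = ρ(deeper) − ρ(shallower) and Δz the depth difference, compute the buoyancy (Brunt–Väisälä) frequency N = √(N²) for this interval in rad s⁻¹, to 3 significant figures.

Δρ = 1028.28 − 1027.50 = 0.78 kg m⁻³ over Δz = 143.1 − 107 = 36.1 m.
N² = (9.81/1025) × (0.78/36.1) = 2.0679 × 10⁻⁴ s⁻².
N = √(2.0679 × 10⁻⁴) = 0.014380 rad s⁻¹ ≈ 0.0144 rad s⁻¹.
Since Δρ > 0 the layer is stably stratified.

0.0144 rad s⁻¹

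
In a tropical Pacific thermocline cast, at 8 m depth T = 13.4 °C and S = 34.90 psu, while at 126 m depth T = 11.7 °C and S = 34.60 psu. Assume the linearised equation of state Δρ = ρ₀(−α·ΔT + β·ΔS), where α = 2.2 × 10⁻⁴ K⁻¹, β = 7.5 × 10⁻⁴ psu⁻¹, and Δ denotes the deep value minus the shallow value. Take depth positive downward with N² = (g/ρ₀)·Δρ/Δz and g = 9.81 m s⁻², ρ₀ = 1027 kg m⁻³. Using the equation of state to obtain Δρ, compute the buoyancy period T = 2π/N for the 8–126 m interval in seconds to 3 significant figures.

1.79 × 10³ s

ΔT = -1.7 K, ΔS = -0.30 psu (deep − shallow).
Δρ/ρ₀ = −αΔT + βΔS = 3.74 × 10⁻⁴ − 2.25 × 10⁻⁴ = 1.49 × 10⁻⁴, so Δρ ≈ 0.1530 kg m⁻³.
N² = (g/ρ₀)·Δρ/Δz = g·(Δρ/ρ₀)/Δz = 9.81 × 1.49 × 10⁻⁴ / 118 = 1.2387 × 10⁻⁵ s⁻².
N = √(1.2387 × 10⁻⁵) = 3.5195 × 10⁻³ rad s⁻¹ → T = 2π/N = 1.7852 × 10³ s ≈ 1.79 × 10³ s.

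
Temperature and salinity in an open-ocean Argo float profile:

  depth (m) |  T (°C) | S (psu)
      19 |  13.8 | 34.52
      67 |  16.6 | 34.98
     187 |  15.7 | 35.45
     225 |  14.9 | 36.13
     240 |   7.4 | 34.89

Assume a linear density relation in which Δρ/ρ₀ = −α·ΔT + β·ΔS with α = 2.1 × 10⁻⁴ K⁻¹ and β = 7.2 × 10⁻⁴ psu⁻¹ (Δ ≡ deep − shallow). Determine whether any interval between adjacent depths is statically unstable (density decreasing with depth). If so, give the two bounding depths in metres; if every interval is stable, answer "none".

19–67 m

Evaluate Δρ/ρ₀ = −αΔT + βΔS across each adjacent pair:
  19–67 m: −αΔT+βΔS = −(2.1 × 10⁻⁴)(+2.8)+(7.2 × 10⁻⁴)(+0.46) = -2.6 × 10⁻⁴ → UNSTABLE
  67–187 m: −αΔT+βΔS = −(2.1 × 10⁻⁴)(-0.9)+(7.2 × 10⁻⁴)(+0.47) = 5.3 × 10⁻⁴ → stable
  187–225 m: −αΔT+βΔS = −(2.1 × 10⁻⁴)(-0.8)+(7.2 × 10⁻⁴)(+0.68) = 6.6 × 10⁻⁴ → stable
  225–240 m: −αΔT+βΔS = −(2.1 × 10⁻⁴)(-7.5)+(7.2 × 10⁻⁴)(-1.24) = 6.8 × 10⁻⁴ → stable
The 19–67 m interval has Δρ < 0: lighter water underlies denser water.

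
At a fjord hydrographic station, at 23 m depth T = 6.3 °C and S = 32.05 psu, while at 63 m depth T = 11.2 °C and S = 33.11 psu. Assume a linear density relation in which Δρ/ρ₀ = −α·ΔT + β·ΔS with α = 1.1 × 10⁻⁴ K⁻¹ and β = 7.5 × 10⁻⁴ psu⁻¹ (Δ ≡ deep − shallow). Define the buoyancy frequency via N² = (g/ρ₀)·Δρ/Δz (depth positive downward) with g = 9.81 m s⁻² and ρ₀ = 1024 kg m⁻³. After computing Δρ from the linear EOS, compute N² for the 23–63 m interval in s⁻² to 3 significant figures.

6.28 × 10⁻⁵ s⁻²

ΔT = +4.9 K, ΔS = +1.06 psu (deep − shallow).
Δρ/ρ₀ = −αΔT + βΔS = -5.39 × 10⁻⁴ + 7.95 × 10⁻⁴ = 2.56 × 10⁻⁴, so Δρ ≈ 0.2621 kg m⁻³.
N² = (g/ρ₀)·Δρ/Δz = g·(Δρ/ρ₀)/Δz = 9.81 × 2.56 × 10⁻⁴ / 40 = 6.2784 × 10⁻⁵ s⁻² ≈ 6.28 × 10⁻⁵ s⁻².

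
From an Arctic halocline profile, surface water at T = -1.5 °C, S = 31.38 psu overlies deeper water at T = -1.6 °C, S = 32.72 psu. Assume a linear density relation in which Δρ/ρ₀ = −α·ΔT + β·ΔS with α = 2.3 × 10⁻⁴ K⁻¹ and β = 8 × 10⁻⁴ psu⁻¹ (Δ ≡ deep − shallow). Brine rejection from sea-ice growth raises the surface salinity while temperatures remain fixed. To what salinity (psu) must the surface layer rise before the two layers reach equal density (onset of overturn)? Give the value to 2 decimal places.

32.75 psu

Neutral buoyancy requires −α(T_deep − T_surf) + β(S_deep − S_surf′) = 0.
S_surf′ = S_deep − (α/β)·ΔT = 32.72 − (2.3 × 10⁻⁴/8 × 10⁻⁴)·(-0.1) = 32.7488 psu.
Increase required: 32.7488 − 31.38 = 1.3688 psu.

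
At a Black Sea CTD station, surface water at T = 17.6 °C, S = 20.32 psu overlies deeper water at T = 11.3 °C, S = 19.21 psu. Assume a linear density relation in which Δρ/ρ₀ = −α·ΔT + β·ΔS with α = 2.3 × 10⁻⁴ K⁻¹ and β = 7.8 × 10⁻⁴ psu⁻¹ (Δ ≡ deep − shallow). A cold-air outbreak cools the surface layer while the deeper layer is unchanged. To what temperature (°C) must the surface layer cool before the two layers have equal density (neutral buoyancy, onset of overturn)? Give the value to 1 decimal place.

15.1 °C

Neutral buoyancy requires Δρ = 0, i.e. −α(T_deep − T_surf′) + β(S_deep − S_surf) = 0.
T_surf′ = T_deep − (β/α)·ΔS = 11.3 − (7.8 × 10⁻⁴/2.3 × 10⁻⁴)·(-1.11) = 15.064 °C.
Cooling required: 17.6 − (15.064) = 2.536 °C.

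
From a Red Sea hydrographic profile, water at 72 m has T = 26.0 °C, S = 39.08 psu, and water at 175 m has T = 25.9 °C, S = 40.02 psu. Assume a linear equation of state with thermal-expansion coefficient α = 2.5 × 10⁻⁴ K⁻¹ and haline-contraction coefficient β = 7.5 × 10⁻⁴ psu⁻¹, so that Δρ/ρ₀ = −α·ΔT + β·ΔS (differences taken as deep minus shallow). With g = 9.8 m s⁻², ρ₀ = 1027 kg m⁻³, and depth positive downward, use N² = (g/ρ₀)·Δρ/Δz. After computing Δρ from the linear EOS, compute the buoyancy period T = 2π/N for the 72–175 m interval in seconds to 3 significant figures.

754 s

ΔT = -0.1 K, ΔS = +0.94 psu (deep − shallow).
Δρ/ρ₀ = −αΔT + βΔS = 2.50 × 10⁻⁵ + 7.05 × 10⁻⁴ = 7.30 × 10⁻⁴, so Δρ ≈ 0.7497 kg m⁻³.
N² = (g/ρ₀)·Δρ/Δz = g·(Δρ/ρ₀)/Δz = 9.8 × 7.30 × 10⁻⁴ / 103 = 6.9456 × 10⁻⁵ s⁻².
N = √(6.9456 × 10⁻⁵) = 8.3340 × 10⁻³ rad s⁻¹ → T = 2π/N = 753.92 s ≈ 754 s.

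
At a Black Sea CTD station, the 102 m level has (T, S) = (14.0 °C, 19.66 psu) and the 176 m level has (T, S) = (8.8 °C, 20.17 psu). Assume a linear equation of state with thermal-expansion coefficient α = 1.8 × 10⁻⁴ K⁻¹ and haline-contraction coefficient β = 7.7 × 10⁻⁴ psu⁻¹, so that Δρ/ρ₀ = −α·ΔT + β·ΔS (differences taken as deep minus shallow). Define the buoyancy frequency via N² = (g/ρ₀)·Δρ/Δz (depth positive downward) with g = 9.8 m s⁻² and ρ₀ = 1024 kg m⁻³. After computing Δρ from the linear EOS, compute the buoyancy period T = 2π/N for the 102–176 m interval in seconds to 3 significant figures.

474 s

ΔT = -5.2 K, ΔS = +0.51 psu (deep − shallow).
Δρ/ρ₀ = −αΔT + βΔS = 9.36 × 10⁻⁴ + 3.927 × 10⁻⁴ = 1.3287 × 10⁻³, so Δρ ≈ 1.361 kg m⁻³.
N² = (g/ρ₀)·Δρ/Δz = g·(Δρ/ρ₀)/Δz = 9.8 × 1.3287 × 10⁻³ / 74 = 1.7596 × 10⁻⁴ s⁻².
N = √(1.7596 × 10⁻⁴) = 0.013265 rad s⁻¹ → T = 2π/N = 473.67 s ≈ 474 s.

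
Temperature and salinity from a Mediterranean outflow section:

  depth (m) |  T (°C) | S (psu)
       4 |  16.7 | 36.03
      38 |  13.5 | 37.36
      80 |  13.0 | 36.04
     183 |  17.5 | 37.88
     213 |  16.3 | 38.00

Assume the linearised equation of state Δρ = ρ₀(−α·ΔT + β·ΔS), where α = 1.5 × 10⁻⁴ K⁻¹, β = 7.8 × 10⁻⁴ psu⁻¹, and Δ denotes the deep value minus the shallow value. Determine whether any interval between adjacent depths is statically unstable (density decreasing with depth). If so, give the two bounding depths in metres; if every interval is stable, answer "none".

Evaluate Δρ/ρ₀ = −αΔT + βΔS across each adjacent pair:
  4–38 m: −αΔT+βΔS = −(1.5 × 10⁻⁴)(-3.2)+(7.8 × 10⁻⁴)(+1.33) = 1.5 × 10⁻³ → stable
  38–80 m: −αΔT+βΔS = −(1.5 × 10⁻⁴)(-0.5)+(7.8 × 10⁻⁴)(-1.32) = -9.5 × 10⁻⁴ → UNSTABLE
  80–183 m: −αΔT+βΔS = −(1.5 × 10⁻⁴)(+4.5)+(7.8 × 10⁻⁴)(+1.84) = 7.6 × 10⁻⁴ → stable
  183–213 m: −αΔT+βΔS = −(1.5 × 10⁻⁴)(-1.2)+(7.8 × 10⁻⁴)(+0.12) = 2.7 × 10⁻⁴ → stable
The 38–80 m interval has Δρ < 0: lighter water underlies denser water.

38–80 m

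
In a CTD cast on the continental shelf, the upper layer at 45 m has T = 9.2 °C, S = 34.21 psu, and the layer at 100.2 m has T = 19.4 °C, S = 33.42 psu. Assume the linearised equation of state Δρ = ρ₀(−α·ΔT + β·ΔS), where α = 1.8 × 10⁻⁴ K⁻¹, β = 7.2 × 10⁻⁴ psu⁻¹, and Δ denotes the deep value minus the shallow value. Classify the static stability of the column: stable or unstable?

unstable

ΔT = 19.4 − 9.2 = +10.2 K and ΔS = 33.42 − 34.21 = -0.79 psu (deep − shallow).
−αΔT = -1.836 × 10⁻³; βΔS = -5.688 × 10⁻⁴; sum Δρ/ρ₀ = -2.4048 × 10⁻³.
Δρ/ρ₀ < 0, so Δρ < 0: deeper water is lighter → statically unstable; the column would overturn.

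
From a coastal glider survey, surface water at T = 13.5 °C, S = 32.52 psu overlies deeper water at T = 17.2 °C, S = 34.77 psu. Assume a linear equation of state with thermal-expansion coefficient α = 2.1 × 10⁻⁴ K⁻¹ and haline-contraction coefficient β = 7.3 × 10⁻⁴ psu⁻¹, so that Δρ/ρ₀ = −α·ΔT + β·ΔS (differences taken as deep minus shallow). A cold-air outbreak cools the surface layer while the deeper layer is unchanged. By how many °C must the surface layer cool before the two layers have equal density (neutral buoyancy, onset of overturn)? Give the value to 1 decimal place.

Neutral buoyancy requires Δρ = 0, i.e. −α(T_deep − T_surf′) + β(S_deep − S_surf) = 0.
T_surf′ = T_deep − (β/α)·ΔS = 17.2 − (7.3 × 10⁻⁴/2.1 × 10⁻⁴)·(+2.25) = 9.379 °C.
Cooling required: 13.5 − (9.379) = 4.121 °C.

4.1 °C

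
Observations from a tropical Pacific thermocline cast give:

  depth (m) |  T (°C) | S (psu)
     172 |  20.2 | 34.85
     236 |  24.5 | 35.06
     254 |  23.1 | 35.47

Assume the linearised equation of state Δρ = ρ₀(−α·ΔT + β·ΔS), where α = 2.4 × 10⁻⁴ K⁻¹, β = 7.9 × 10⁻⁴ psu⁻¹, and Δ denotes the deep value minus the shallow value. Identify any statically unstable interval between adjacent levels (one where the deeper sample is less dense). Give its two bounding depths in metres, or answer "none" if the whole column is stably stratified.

Evaluate Δρ/ρ₀ = −αΔT + βΔS across each adjacent pair:
  172–236 m: −αΔT+βΔS = −(2.4 × 10⁻⁴)(+4.3)+(7.9 × 10⁻⁴)(+0.21) = -8.7 × 10⁻⁴ → UNSTABLE
  236–254 m: −αΔT+βΔS = −(2.4 × 10⁻⁴)(-1.4)+(7.9 × 10⁻⁴)(+0.41) = 6.6 × 10⁻⁴ → stable
The 172–236 m interval has Δρ < 0: lighter water underlies denser water.

172–236 m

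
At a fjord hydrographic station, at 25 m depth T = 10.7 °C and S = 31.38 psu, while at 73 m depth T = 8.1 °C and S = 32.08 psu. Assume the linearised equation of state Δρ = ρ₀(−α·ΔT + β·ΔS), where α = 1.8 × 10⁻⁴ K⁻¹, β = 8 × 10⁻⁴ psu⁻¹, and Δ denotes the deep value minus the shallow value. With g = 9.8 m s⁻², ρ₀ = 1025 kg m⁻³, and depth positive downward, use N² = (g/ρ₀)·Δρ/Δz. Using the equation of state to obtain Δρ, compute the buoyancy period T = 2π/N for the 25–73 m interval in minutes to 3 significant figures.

ΔT = -2.6 K, ΔS = +0.70 psu (deep − shallow).
Δρ/ρ₀ = −αΔT + βΔS = 4.68 × 10⁻⁴ + 5.60 × 10⁻⁴ = 1.028 × 10⁻³, so Δρ ≈ 1.054 kg m⁻³.
N² = (g/ρ₀)·Δρ/Δz = g·(Δρ/ρ₀)/Δz = 9.8 × 1.028 × 10⁻³ / 48 = 2.0988 × 10⁻⁴ s⁻².
N = √(2.0988 × 10⁻⁴) = 0.014487 rad s⁻¹ → T = 2π/N = 433.71 s = 7.2285 min ≈ 7.23 min.

7.23 min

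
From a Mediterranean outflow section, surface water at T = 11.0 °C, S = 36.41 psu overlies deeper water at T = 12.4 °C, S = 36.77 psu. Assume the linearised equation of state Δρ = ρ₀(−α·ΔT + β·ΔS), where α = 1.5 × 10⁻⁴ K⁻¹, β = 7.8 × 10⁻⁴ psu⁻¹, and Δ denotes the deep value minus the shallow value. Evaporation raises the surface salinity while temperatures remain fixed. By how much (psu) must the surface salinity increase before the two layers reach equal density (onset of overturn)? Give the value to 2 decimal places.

Neutral buoyancy requires −α(T_deep − T_surf) + β(S_deep − S_surf′) = 0.
S_surf′ = S_deep − (α/β)·ΔT = 36.77 − (1.5 × 10⁻⁴/7.8 × 10⁻⁴)·(+1.4) = 36.5008 psu.
Increase required: 36.5008 − 36.41 = 0.0908 psu.

0.09 psu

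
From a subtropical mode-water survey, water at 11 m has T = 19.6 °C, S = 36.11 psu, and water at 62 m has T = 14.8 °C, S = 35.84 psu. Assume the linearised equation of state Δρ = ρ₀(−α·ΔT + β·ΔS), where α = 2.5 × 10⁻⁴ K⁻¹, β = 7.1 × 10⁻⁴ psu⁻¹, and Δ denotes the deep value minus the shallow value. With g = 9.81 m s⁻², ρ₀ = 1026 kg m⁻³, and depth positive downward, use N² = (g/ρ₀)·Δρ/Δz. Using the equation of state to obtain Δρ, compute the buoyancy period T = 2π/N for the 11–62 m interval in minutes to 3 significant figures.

ΔT = -4.8 K, ΔS = -0.27 psu (deep − shallow).
Δρ/ρ₀ = −αΔT + βΔS = 1.20 × 10⁻³ − 1.917 × 10⁻⁴ = 1.0083 × 10⁻³, so Δρ ≈ 1.035 kg m⁻³.
N² = (g/ρ₀)·Δρ/Δz = g·(Δρ/ρ₀)/Δz = 9.81 × 1.0083 × 10⁻³ / 51 = 1.9395 × 10⁻⁴ s⁻².
N = √(1.9395 × 10⁻⁴) = 0.013927 rad s⁻¹ → T = 2π/N = 451.15 s = 7.5192 min ≈ 7.52 min.

7.52 min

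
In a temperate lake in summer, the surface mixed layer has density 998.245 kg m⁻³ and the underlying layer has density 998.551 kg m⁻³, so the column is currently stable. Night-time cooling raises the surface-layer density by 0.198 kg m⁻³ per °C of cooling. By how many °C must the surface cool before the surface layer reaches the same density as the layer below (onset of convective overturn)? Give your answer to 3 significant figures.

Density deficit of the surface layer: 998.551 − 998.245 = 0.306 kg m⁻³.
Required change = 0.306 / 0.198 = 1.55 °C.

1.55 °C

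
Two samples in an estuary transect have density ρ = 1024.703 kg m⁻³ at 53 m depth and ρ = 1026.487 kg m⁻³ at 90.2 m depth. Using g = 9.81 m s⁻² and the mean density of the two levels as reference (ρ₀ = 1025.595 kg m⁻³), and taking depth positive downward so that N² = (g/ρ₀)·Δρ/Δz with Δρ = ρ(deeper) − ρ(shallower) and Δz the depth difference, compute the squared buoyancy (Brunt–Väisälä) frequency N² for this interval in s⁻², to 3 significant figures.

4.59 × 10⁻⁴ s⁻²

Δρ = 1026.487 − 1024.703 = 1.784 kg m⁻³ over Δz = 90.2 − 53 = 37.2 m.
N² = (9.81/1025.595) × (1.784/37.2) = 4.5872 × 10⁻⁴ s⁻² ≈ 4.59 × 10⁻⁴ s⁻².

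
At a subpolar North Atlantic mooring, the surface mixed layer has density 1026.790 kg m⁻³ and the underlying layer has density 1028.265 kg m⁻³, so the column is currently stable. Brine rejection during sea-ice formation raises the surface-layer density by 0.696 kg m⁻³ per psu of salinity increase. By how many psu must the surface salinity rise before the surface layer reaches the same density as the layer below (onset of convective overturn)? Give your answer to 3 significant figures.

2.12 psu

Density deficit of the surface layer: 1028.265 − 1026.790 = 1.475 kg m⁻³.
Required change = 1.475 / 0.696 = 2.12 psu.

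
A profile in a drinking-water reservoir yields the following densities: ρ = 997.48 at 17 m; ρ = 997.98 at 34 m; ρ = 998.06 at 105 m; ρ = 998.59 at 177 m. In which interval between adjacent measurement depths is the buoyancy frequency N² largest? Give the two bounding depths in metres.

Compute the density gradient over each adjacent pair:
  17–34 m: Δρ/Δz = 0.50/17 = 0.029 kg m⁻⁴
  34–105 m: Δρ/Δz = 0.08/71 = 1.1 × 10⁻³ kg m⁻⁴
  105–177 m: Δρ/Δz = 0.53/72 = 7.4 × 10⁻³ kg m⁻⁴
The largest gradient is in the 17–34 m interval — the pycnocline.

17–34 m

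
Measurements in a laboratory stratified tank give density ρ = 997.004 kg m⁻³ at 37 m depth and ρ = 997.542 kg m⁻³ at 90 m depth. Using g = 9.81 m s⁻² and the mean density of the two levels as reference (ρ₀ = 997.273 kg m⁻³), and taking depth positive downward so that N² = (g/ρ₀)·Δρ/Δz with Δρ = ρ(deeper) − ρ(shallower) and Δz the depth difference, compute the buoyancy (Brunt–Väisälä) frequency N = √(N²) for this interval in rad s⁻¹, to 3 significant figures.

Δρ = 997.542 − 997.004 = 0.538 kg m⁻³ over Δz = 90 − 37 = 53 m.
N² = (9.81/997.273) × (0.538/53) = 9.9853 × 10⁻⁵ s⁻².
N = √(9.9853 × 10⁻⁵) = 9.9926 × 10⁻³ rad s⁻¹ ≈ 9.99 × 10⁻³ rad s⁻¹.

9.99 × 10⁻³ rad s⁻¹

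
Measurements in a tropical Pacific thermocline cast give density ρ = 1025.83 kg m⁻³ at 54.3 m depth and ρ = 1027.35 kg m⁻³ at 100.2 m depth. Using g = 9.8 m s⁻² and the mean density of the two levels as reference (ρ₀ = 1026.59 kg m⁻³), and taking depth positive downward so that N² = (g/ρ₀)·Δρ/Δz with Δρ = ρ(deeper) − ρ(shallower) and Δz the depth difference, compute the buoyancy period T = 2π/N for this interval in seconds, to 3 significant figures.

Δρ = 1027.35 − 1025.83 = 1.52 kg m⁻³ over Δz = 100.2 − 54.3 = 45.9 m.
N² = (9.8/1026.59) × (1.52/45.9) = 3.1613 × 10⁻⁴ s⁻².
N = √(3.1613 × 10⁻⁴) = 0.017780 rad s⁻¹, so T = 2π/N = 353.39 s ≈ 353 s.

353 s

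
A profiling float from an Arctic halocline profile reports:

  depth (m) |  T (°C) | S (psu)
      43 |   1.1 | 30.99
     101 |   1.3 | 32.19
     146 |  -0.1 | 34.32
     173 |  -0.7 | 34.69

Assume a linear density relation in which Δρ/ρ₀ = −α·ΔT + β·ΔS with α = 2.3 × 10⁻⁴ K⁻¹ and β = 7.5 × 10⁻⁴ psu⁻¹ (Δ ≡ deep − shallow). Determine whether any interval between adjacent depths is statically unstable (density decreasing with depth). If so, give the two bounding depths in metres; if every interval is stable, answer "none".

Evaluate Δρ/ρ₀ = −αΔT + βΔS across each adjacent pair:
  43–101 m: −αΔT+βΔS = −(2.3 × 10⁻⁴)(+0.2)+(7.5 × 10⁻⁴)(+1.20) = 8.5 × 10⁻⁴ → stable
  101–146 m: −αΔT+βΔS = −(2.3 × 10⁻⁴)(-1.4)+(7.5 × 10⁻⁴)(+2.13) = 1.9 × 10⁻³ → stable
  146–173 m: −αΔT+βΔS = −(2.3 × 10⁻⁴)(-0.6)+(7.5 × 10⁻⁴)(+0.37) = 4.2 × 10⁻⁴ → stable
Every interval has Δρ > 0: the column is stably stratified throughout.

none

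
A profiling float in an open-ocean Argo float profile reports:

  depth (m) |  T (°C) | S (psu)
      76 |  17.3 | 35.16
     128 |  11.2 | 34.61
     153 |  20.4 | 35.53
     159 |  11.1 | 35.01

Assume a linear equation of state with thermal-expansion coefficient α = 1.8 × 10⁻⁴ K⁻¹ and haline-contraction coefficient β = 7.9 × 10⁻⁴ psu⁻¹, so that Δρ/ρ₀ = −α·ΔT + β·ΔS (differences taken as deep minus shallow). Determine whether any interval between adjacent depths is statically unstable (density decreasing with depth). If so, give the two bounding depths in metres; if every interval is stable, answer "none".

128–153 m

Evaluate Δρ/ρ₀ = −αΔT + βΔS across each adjacent pair:
  76–128 m: −αΔT+βΔS = −(1.8 × 10⁻⁴)(-6.1)+(7.9 × 10⁻⁴)(-0.55) = 6.6 × 10⁻⁴ → stable
  128–153 m: −αΔT+βΔS = −(1.8 × 10⁻⁴)(+9.2)+(7.9 × 10⁻⁴)(+0.92) = -9.3 × 10⁻⁴ → UNSTABLE
  153–159 m: −αΔT+βΔS = −(1.8 × 10⁻⁴)(-9.3)+(7.9 × 10⁻⁴)(-0.52) = 1.3 × 10⁻³ → stable
The 128–153 m interval has Δρ < 0: lighter water underlies denser water.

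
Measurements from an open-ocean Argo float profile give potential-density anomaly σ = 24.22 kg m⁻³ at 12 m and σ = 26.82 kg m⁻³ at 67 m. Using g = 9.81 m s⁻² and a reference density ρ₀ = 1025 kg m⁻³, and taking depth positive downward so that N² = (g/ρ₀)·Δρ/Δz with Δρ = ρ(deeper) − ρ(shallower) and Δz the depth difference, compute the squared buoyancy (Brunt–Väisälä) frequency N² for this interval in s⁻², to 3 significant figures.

Δρ = 1026.82 − 1024.22 = 2.60 kg m⁻³ over Δz = 67 − 12 = 55 m.
N² = (9.81/1025) × (2.60/55) = 4.5243 × 10⁻⁴ s⁻² ≈ 4.52 × 10⁻⁴ s⁻².

4.52 × 10⁻⁴ s⁻²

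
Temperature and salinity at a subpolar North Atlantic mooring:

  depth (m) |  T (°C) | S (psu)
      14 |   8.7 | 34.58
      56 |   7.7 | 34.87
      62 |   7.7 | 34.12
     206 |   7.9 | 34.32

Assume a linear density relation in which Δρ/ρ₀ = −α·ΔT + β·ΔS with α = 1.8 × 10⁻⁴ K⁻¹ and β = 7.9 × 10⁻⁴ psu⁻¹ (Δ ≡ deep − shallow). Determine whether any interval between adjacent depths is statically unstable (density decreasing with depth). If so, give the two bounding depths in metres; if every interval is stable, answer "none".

Evaluate Δρ/ρ₀ = −αΔT + βΔS across each adjacent pair:
  14–56 m: −αΔT+βΔS = −(1.8 × 10⁻⁴)(-1.0)+(7.9 × 10⁻⁴)(+0.29) = 4.1 × 10⁻⁴ → stable
  56–62 m: −αΔT+βΔS = −(1.8 × 10⁻⁴)(+0.0)+(7.9 × 10⁻⁴)(-0.75) = -5.9 × 10⁻⁴ → UNSTABLE
  62–206 m: −αΔT+βΔS = −(1.8 × 10⁻⁴)(+0.2)+(7.9 × 10⁻⁴)(+0.20) = 1.2 × 10⁻⁴ → stable
The 56–62 m interval has Δρ < 0: lighter water underlies denser water.

56–62 m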